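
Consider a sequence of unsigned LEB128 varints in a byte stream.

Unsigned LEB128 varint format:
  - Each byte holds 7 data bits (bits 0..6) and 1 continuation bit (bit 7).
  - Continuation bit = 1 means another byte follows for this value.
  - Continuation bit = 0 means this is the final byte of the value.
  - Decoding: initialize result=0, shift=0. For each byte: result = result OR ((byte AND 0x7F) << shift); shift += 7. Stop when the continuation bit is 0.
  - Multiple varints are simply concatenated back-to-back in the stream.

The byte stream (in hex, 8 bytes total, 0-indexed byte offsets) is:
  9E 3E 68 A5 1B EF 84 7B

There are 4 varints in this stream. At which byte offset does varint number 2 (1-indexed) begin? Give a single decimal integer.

  byte[0]=0x9E cont=1 payload=0x1E=30: acc |= 30<<0 -> acc=30 shift=7
  byte[1]=0x3E cont=0 payload=0x3E=62: acc |= 62<<7 -> acc=7966 shift=14 [end]
Varint 1: bytes[0:2] = 9E 3E -> value 7966 (2 byte(s))
  byte[2]=0x68 cont=0 payload=0x68=104: acc |= 104<<0 -> acc=104 shift=7 [end]
Varint 2: bytes[2:3] = 68 -> value 104 (1 byte(s))
  byte[3]=0xA5 cont=1 payload=0x25=37: acc |= 37<<0 -> acc=37 shift=7
  byte[4]=0x1B cont=0 payload=0x1B=27: acc |= 27<<7 -> acc=3493 shift=14 [end]
Varint 3: bytes[3:5] = A5 1B -> value 3493 (2 byte(s))
  byte[5]=0xEF cont=1 payload=0x6F=111: acc |= 111<<0 -> acc=111 shift=7
  byte[6]=0x84 cont=1 payload=0x04=4: acc |= 4<<7 -> acc=623 shift=14
  byte[7]=0x7B cont=0 payload=0x7B=123: acc |= 123<<14 -> acc=2015855 shift=21 [end]
Varint 4: bytes[5:8] = EF 84 7B -> value 2015855 (3 byte(s))

Answer: 2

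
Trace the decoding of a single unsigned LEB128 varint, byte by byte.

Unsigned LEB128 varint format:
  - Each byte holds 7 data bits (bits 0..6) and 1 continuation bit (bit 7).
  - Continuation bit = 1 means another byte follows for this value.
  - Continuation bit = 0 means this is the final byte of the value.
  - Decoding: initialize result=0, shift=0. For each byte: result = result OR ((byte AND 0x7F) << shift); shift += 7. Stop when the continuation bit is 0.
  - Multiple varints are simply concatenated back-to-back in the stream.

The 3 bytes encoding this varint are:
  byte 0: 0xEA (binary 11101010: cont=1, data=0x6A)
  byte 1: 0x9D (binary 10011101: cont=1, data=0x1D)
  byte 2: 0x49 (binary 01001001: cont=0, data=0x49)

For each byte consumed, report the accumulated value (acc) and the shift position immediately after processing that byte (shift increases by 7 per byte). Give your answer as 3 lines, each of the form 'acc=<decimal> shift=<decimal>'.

byte 0=0xEA: payload=0x6A=106, contrib = 106<<0 = 106; acc -> 106, shift -> 7
byte 1=0x9D: payload=0x1D=29, contrib = 29<<7 = 3712; acc -> 3818, shift -> 14
byte 2=0x49: payload=0x49=73, contrib = 73<<14 = 1196032; acc -> 1199850, shift -> 21

Answer: acc=106 shift=7
acc=3818 shift=14
acc=1199850 shift=21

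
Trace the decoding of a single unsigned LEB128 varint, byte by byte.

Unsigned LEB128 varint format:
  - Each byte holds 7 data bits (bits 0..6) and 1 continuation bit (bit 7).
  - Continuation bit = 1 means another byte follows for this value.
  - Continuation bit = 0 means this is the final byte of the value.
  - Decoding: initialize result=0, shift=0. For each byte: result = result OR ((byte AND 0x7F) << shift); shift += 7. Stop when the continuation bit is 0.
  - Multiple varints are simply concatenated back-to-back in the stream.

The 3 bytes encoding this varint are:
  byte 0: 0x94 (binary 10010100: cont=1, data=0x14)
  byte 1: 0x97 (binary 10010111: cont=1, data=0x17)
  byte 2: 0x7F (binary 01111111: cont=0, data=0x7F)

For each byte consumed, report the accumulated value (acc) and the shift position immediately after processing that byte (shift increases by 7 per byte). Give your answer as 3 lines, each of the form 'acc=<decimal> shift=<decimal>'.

Answer: acc=20 shift=7
acc=2964 shift=14
acc=2083732 shift=21

Derivation:
byte 0=0x94: payload=0x14=20, contrib = 20<<0 = 20; acc -> 20, shift -> 7
byte 1=0x97: payload=0x17=23, contrib = 23<<7 = 2944; acc -> 2964, shift -> 14
byte 2=0x7F: payload=0x7F=127, contrib = 127<<14 = 2080768; acc -> 2083732, shift -> 21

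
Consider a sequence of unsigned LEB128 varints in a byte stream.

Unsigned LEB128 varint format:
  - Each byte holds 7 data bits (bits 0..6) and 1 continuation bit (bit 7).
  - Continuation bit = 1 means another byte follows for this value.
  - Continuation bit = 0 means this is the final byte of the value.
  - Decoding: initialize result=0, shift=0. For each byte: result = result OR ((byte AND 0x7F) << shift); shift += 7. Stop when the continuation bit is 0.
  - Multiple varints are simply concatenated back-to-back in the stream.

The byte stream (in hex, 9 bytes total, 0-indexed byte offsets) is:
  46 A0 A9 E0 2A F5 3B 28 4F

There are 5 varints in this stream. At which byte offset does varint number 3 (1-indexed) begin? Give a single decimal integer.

  byte[0]=0x46 cont=0 payload=0x46=70: acc |= 70<<0 -> acc=70 shift=7 [end]
Varint 1: bytes[0:1] = 46 -> value 70 (1 byte(s))
  byte[1]=0xA0 cont=1 payload=0x20=32: acc |= 32<<0 -> acc=32 shift=7
  byte[2]=0xA9 cont=1 payload=0x29=41: acc |= 41<<7 -> acc=5280 shift=14
  byte[3]=0xE0 cont=1 payload=0x60=96: acc |= 96<<14 -> acc=1578144 shift=21
  byte[4]=0x2A cont=0 payload=0x2A=42: acc |= 42<<21 -> acc=89658528 shift=28 [end]
Varint 2: bytes[1:5] = A0 A9 E0 2A -> value 89658528 (4 byte(s))
  byte[5]=0xF5 cont=1 payload=0x75=117: acc |= 117<<0 -> acc=117 shift=7
  byte[6]=0x3B cont=0 payload=0x3B=59: acc |= 59<<7 -> acc=7669 shift=14 [end]
Varint 3: bytes[5:7] = F5 3B -> value 7669 (2 byte(s))
  byte[7]=0x28 cont=0 payload=0x28=40: acc |= 40<<0 -> acc=40 shift=7 [end]
Varint 4: bytes[7:8] = 28 -> value 40 (1 byte(s))
  byte[8]=0x4F cont=0 payload=0x4F=79: acc |= 79<<0 -> acc=79 shift=7 [end]
Varint 5: bytes[8:9] = 4F -> value 79 (1 byte(s))

Answer: 5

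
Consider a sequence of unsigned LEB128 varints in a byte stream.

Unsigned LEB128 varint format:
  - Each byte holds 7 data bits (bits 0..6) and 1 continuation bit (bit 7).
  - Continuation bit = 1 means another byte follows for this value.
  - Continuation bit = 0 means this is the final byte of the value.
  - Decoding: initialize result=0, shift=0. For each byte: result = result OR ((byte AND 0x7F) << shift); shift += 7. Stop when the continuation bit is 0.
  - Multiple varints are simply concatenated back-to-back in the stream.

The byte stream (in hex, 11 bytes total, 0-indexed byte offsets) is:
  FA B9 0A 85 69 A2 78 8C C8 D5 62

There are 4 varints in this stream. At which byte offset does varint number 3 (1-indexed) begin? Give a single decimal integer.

Answer: 5

Derivation:
  byte[0]=0xFA cont=1 payload=0x7A=122: acc |= 122<<0 -> acc=122 shift=7
  byte[1]=0xB9 cont=1 payload=0x39=57: acc |= 57<<7 -> acc=7418 shift=14
  byte[2]=0x0A cont=0 payload=0x0A=10: acc |= 10<<14 -> acc=171258 shift=21 [end]
Varint 1: bytes[0:3] = FA B9 0A -> value 171258 (3 byte(s))
  byte[3]=0x85 cont=1 payload=0x05=5: acc |= 5<<0 -> acc=5 shift=7
  byte[4]=0x69 cont=0 payload=0x69=105: acc |= 105<<7 -> acc=13445 shift=14 [end]
Varint 2: bytes[3:5] = 85 69 -> value 13445 (2 byte(s))
  byte[5]=0xA2 cont=1 payload=0x22=34: acc |= 34<<0 -> acc=34 shift=7
  byte[6]=0x78 cont=0 payload=0x78=120: acc |= 120<<7 -> acc=15394 shift=14 [end]
Varint 3: bytes[5:7] = A2 78 -> value 15394 (2 byte(s))
  byte[7]=0x8C cont=1 payload=0x0C=12: acc |= 12<<0 -> acc=12 shift=7
  byte[8]=0xC8 cont=1 payload=0x48=72: acc |= 72<<7 -> acc=9228 shift=14
  byte[9]=0xD5 cont=1 payload=0x55=85: acc |= 85<<14 -> acc=1401868 shift=21
  byte[10]=0x62 cont=0 payload=0x62=98: acc |= 98<<21 -> acc=206922764 shift=28 [end]
Varint 4: bytes[7:11] = 8C C8 D5 62 -> value 206922764 (4 byte(s))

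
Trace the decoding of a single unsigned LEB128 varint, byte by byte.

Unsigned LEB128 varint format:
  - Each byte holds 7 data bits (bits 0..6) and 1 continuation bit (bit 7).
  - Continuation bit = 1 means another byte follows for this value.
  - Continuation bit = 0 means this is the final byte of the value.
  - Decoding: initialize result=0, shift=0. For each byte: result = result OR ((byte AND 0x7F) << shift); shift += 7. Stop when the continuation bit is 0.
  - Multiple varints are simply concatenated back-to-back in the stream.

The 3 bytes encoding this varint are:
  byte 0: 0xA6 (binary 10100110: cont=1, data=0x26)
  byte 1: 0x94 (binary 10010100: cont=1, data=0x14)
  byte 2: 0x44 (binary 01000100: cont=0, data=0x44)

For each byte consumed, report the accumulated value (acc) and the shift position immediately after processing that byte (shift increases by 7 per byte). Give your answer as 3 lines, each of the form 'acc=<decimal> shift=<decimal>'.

Answer: acc=38 shift=7
acc=2598 shift=14
acc=1116710 shift=21

Derivation:
byte 0=0xA6: payload=0x26=38, contrib = 38<<0 = 38; acc -> 38, shift -> 7
byte 1=0x94: payload=0x14=20, contrib = 20<<7 = 2560; acc -> 2598, shift -> 14
byte 2=0x44: payload=0x44=68, contrib = 68<<14 = 1114112; acc -> 1116710, shift -> 21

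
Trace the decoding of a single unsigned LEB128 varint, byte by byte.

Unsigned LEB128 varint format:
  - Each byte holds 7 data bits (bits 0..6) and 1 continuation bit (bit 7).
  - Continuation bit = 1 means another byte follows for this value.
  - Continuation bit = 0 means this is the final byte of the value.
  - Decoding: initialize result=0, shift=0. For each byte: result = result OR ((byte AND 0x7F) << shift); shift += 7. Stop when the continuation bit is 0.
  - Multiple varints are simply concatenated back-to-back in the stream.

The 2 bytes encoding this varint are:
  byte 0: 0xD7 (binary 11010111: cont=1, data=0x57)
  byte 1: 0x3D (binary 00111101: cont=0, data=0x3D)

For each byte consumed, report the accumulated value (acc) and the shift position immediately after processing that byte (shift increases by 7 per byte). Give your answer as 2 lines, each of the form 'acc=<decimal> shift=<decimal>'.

Answer: acc=87 shift=7
acc=7895 shift=14

Derivation:
byte 0=0xD7: payload=0x57=87, contrib = 87<<0 = 87; acc -> 87, shift -> 7
byte 1=0x3D: payload=0x3D=61, contrib = 61<<7 = 7808; acc -> 7895, shift -> 14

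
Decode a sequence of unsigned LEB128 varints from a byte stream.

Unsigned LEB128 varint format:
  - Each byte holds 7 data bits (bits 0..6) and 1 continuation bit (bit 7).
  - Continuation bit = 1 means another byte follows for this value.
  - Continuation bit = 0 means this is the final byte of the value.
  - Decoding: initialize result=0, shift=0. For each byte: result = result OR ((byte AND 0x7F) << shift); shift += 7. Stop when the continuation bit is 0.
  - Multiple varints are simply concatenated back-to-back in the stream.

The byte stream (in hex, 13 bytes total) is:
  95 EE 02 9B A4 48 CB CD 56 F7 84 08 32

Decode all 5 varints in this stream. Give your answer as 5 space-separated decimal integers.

  byte[0]=0x95 cont=1 payload=0x15=21: acc |= 21<<0 -> acc=21 shift=7
  byte[1]=0xEE cont=1 payload=0x6E=110: acc |= 110<<7 -> acc=14101 shift=14
  byte[2]=0x02 cont=0 payload=0x02=2: acc |= 2<<14 -> acc=46869 shift=21 [end]
Varint 1: bytes[0:3] = 95 EE 02 -> value 46869 (3 byte(s))
  byte[3]=0x9B cont=1 payload=0x1B=27: acc |= 27<<0 -> acc=27 shift=7
  byte[4]=0xA4 cont=1 payload=0x24=36: acc |= 36<<7 -> acc=4635 shift=14
  byte[5]=0x48 cont=0 payload=0x48=72: acc |= 72<<14 -> acc=1184283 shift=21 [end]
Varint 2: bytes[3:6] = 9B A4 48 -> value 1184283 (3 byte(s))
  byte[6]=0xCB cont=1 payload=0x4B=75: acc |= 75<<0 -> acc=75 shift=7
  byte[7]=0xCD cont=1 payload=0x4D=77: acc |= 77<<7 -> acc=9931 shift=14
  byte[8]=0x56 cont=0 payload=0x56=86: acc |= 86<<14 -> acc=1418955 shift=21 [end]
Varint 3: bytes[6:9] = CB CD 56 -> value 1418955 (3 byte(s))
  byte[9]=0xF7 cont=1 payload=0x77=119: acc |= 119<<0 -> acc=119 shift=7
  byte[10]=0x84 cont=1 payload=0x04=4: acc |= 4<<7 -> acc=631 shift=14
  byte[11]=0x08 cont=0 payload=0x08=8: acc |= 8<<14 -> acc=131703 shift=21 [end]
Varint 4: bytes[9:12] = F7 84 08 -> value 131703 (3 byte(s))
  byte[12]=0x32 cont=0 payload=0x32=50: acc |= 50<<0 -> acc=50 shift=7 [end]
Varint 5: bytes[12:13] = 32 -> value 50 (1 byte(s))

Answer: 46869 1184283 1418955 131703 50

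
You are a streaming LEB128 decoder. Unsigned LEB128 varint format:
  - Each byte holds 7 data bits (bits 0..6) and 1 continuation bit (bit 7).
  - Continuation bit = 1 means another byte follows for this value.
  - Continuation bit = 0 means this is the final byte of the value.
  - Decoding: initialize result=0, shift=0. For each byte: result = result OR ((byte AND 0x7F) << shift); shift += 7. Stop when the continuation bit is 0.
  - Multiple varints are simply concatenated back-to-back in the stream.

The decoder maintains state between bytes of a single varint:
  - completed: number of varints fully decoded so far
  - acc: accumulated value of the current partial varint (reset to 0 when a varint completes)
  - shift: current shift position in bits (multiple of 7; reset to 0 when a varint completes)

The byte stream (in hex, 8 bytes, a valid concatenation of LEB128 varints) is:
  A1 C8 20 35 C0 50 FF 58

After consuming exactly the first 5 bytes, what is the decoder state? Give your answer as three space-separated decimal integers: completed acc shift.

Answer: 2 64 7

Derivation:
byte[0]=0xA1 cont=1 payload=0x21: acc |= 33<<0 -> completed=0 acc=33 shift=7
byte[1]=0xC8 cont=1 payload=0x48: acc |= 72<<7 -> completed=0 acc=9249 shift=14
byte[2]=0x20 cont=0 payload=0x20: varint #1 complete (value=533537); reset -> completed=1 acc=0 shift=0
byte[3]=0x35 cont=0 payload=0x35: varint #2 complete (value=53); reset -> completed=2 acc=0 shift=0
byte[4]=0xC0 cont=1 payload=0x40: acc |= 64<<0 -> completed=2 acc=64 shift=7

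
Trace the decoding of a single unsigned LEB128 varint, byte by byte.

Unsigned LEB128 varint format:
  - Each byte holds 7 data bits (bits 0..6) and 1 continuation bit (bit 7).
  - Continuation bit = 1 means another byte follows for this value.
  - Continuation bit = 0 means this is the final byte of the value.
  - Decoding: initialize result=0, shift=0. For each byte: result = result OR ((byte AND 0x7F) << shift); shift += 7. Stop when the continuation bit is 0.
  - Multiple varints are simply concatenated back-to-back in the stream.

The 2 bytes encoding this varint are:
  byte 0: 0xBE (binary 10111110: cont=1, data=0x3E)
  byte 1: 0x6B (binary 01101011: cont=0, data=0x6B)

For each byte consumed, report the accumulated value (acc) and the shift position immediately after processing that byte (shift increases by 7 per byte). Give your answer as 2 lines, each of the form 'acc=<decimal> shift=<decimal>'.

Answer: acc=62 shift=7
acc=13758 shift=14

Derivation:
byte 0=0xBE: payload=0x3E=62, contrib = 62<<0 = 62; acc -> 62, shift -> 7
byte 1=0x6B: payload=0x6B=107, contrib = 107<<7 = 13696; acc -> 13758, shift -> 14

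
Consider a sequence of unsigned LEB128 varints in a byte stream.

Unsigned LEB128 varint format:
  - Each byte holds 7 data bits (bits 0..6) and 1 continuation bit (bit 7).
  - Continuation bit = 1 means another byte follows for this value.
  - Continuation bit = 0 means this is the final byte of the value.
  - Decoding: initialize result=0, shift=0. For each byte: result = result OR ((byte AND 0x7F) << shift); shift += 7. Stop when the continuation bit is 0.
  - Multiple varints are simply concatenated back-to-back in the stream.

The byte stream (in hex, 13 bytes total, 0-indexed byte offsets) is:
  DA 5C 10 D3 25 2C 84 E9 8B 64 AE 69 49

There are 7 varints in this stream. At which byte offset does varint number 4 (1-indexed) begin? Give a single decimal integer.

Answer: 5

Derivation:
  byte[0]=0xDA cont=1 payload=0x5A=90: acc |= 90<<0 -> acc=90 shift=7
  byte[1]=0x5C cont=0 payload=0x5C=92: acc |= 92<<7 -> acc=11866 shift=14 [end]
Varint 1: bytes[0:2] = DA 5C -> value 11866 (2 byte(s))
  byte[2]=0x10 cont=0 payload=0x10=16: acc |= 16<<0 -> acc=16 shift=7 [end]
Varint 2: bytes[2:3] = 10 -> value 16 (1 byte(s))
  byte[3]=0xD3 cont=1 payload=0x53=83: acc |= 83<<0 -> acc=83 shift=7
  byte[4]=0x25 cont=0 payload=0x25=37: acc |= 37<<7 -> acc=4819 shift=14 [end]
Varint 3: bytes[3:5] = D3 25 -> value 4819 (2 byte(s))
  byte[5]=0x2C cont=0 payload=0x2C=44: acc |= 44<<0 -> acc=44 shift=7 [end]
Varint 4: bytes[5:6] = 2C -> value 44 (1 byte(s))
  byte[6]=0x84 cont=1 payload=0x04=4: acc |= 4<<0 -> acc=4 shift=7
  byte[7]=0xE9 cont=1 payload=0x69=105: acc |= 105<<7 -> acc=13444 shift=14
  byte[8]=0x8B cont=1 payload=0x0B=11: acc |= 11<<14 -> acc=193668 shift=21
  byte[9]=0x64 cont=0 payload=0x64=100: acc |= 100<<21 -> acc=209908868 shift=28 [end]
Varint 5: bytes[6:10] = 84 E9 8B 64 -> value 209908868 (4 byte(s))
  byte[10]=0xAE cont=1 payload=0x2E=46: acc |= 46<<0 -> acc=46 shift=7
  byte[11]=0x69 cont=0 payload=0x69=105: acc |= 105<<7 -> acc=13486 shift=14 [end]
Varint 6: bytes[10:12] = AE 69 -> value 13486 (2 byte(s))
  byte[12]=0x49 cont=0 payload=0x49=73: acc |= 73<<0 -> acc=73 shift=7 [end]
Varint 7: bytes[12:13] = 49 -> value 73 (1 byte(s))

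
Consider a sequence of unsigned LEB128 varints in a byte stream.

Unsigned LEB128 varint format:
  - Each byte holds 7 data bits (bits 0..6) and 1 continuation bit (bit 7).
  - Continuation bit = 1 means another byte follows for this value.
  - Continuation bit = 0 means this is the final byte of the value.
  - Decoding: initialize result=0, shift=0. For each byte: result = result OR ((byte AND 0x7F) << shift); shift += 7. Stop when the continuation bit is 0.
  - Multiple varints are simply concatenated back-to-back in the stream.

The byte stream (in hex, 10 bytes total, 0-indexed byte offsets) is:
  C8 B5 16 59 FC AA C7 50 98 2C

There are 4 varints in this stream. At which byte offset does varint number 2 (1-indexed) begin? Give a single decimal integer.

  byte[0]=0xC8 cont=1 payload=0x48=72: acc |= 72<<0 -> acc=72 shift=7
  byte[1]=0xB5 cont=1 payload=0x35=53: acc |= 53<<7 -> acc=6856 shift=14
  byte[2]=0x16 cont=0 payload=0x16=22: acc |= 22<<14 -> acc=367304 shift=21 [end]
Varint 1: bytes[0:3] = C8 B5 16 -> value 367304 (3 byte(s))
  byte[3]=0x59 cont=0 payload=0x59=89: acc |= 89<<0 -> acc=89 shift=7 [end]
Varint 2: bytes[3:4] = 59 -> value 89 (1 byte(s))
  byte[4]=0xFC cont=1 payload=0x7C=124: acc |= 124<<0 -> acc=124 shift=7
  byte[5]=0xAA cont=1 payload=0x2A=42: acc |= 42<<7 -> acc=5500 shift=14
  byte[6]=0xC7 cont=1 payload=0x47=71: acc |= 71<<14 -> acc=1168764 shift=21
  byte[7]=0x50 cont=0 payload=0x50=80: acc |= 80<<21 -> acc=168940924 shift=28 [end]
Varint 3: bytes[4:8] = FC AA C7 50 -> value 168940924 (4 byte(s))
  byte[8]=0x98 cont=1 payload=0x18=24: acc |= 24<<0 -> acc=24 shift=7
  byte[9]=0x2C cont=0 payload=0x2C=44: acc |= 44<<7 -> acc=5656 shift=14 [end]
Varint 4: bytes[8:10] = 98 2C -> value 5656 (2 byte(s))

Answer: 3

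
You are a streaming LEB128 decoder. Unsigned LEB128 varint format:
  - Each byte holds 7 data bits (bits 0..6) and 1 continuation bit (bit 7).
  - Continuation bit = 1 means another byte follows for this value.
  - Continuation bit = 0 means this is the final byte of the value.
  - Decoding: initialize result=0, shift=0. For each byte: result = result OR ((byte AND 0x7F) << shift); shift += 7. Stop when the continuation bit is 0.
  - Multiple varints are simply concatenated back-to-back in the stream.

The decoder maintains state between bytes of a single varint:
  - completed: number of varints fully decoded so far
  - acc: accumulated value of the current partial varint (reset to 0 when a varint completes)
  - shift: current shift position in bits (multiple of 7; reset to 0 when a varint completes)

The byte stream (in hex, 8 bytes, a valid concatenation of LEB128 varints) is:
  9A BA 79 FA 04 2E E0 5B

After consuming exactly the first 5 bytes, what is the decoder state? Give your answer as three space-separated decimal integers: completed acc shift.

Answer: 2 0 0

Derivation:
byte[0]=0x9A cont=1 payload=0x1A: acc |= 26<<0 -> completed=0 acc=26 shift=7
byte[1]=0xBA cont=1 payload=0x3A: acc |= 58<<7 -> completed=0 acc=7450 shift=14
byte[2]=0x79 cont=0 payload=0x79: varint #1 complete (value=1989914); reset -> completed=1 acc=0 shift=0
byte[3]=0xFA cont=1 payload=0x7A: acc |= 122<<0 -> completed=1 acc=122 shift=7
byte[4]=0x04 cont=0 payload=0x04: varint #2 complete (value=634); reset -> completed=2 acc=0 shift=0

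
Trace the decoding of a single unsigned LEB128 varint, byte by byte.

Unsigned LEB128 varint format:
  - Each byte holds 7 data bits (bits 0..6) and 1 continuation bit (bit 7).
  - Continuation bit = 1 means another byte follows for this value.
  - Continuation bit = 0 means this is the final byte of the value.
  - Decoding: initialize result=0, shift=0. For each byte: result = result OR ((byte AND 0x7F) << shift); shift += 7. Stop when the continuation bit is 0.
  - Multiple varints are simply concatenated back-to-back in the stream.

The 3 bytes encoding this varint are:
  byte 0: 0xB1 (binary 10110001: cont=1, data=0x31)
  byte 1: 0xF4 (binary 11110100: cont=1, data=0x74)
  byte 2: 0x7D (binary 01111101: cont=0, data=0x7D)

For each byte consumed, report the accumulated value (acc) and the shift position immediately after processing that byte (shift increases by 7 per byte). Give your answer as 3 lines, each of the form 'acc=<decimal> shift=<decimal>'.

Answer: acc=49 shift=7
acc=14897 shift=14
acc=2062897 shift=21

Derivation:
byte 0=0xB1: payload=0x31=49, contrib = 49<<0 = 49; acc -> 49, shift -> 7
byte 1=0xF4: payload=0x74=116, contrib = 116<<7 = 14848; acc -> 14897, shift -> 14
byte 2=0x7D: payload=0x7D=125, contrib = 125<<14 = 2048000; acc -> 2062897, shift -> 21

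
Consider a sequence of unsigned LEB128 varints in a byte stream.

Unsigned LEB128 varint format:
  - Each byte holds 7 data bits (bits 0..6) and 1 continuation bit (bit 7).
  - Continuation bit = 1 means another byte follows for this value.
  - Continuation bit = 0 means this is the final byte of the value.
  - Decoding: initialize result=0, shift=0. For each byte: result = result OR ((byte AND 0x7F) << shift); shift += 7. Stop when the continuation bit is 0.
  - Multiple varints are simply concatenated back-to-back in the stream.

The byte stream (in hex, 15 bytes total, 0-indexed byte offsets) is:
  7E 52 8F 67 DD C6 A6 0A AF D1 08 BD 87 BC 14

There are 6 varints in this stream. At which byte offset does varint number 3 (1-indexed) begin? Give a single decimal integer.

Answer: 2

Derivation:
  byte[0]=0x7E cont=0 payload=0x7E=126: acc |= 126<<0 -> acc=126 shift=7 [end]
Varint 1: bytes[0:1] = 7E -> value 126 (1 byte(s))
  byte[1]=0x52 cont=0 payload=0x52=82: acc |= 82<<0 -> acc=82 shift=7 [end]
Varint 2: bytes[1:2] = 52 -> value 82 (1 byte(s))
  byte[2]=0x8F cont=1 payload=0x0F=15: acc |= 15<<0 -> acc=15 shift=7
  byte[3]=0x67 cont=0 payload=0x67=103: acc |= 103<<7 -> acc=13199 shift=14 [end]
Varint 3: bytes[2:4] = 8F 67 -> value 13199 (2 byte(s))
  byte[4]=0xDD cont=1 payload=0x5D=93: acc |= 93<<0 -> acc=93 shift=7
  byte[5]=0xC6 cont=1 payload=0x46=70: acc |= 70<<7 -> acc=9053 shift=14
  byte[6]=0xA6 cont=1 payload=0x26=38: acc |= 38<<14 -> acc=631645 shift=21
  byte[7]=0x0A cont=0 payload=0x0A=10: acc |= 10<<21 -> acc=21603165 shift=28 [end]
Varint 4: bytes[4:8] = DD C6 A6 0A -> value 21603165 (4 byte(s))
  byte[8]=0xAF cont=1 payload=0x2F=47: acc |= 47<<0 -> acc=47 shift=7
  byte[9]=0xD1 cont=1 payload=0x51=81: acc |= 81<<7 -> acc=10415 shift=14
  byte[10]=0x08 cont=0 payload=0x08=8: acc |= 8<<14 -> acc=141487 shift=21 [end]
Varint 5: bytes[8:11] = AF D1 08 -> value 141487 (3 byte(s))
  byte[11]=0xBD cont=1 payload=0x3D=61: acc |= 61<<0 -> acc=61 shift=7
  byte[12]=0x87 cont=1 payload=0x07=7: acc |= 7<<7 -> acc=957 shift=14
  byte[13]=0xBC cont=1 payload=0x3C=60: acc |= 60<<14 -> acc=983997 shift=21
  byte[14]=0x14 cont=0 payload=0x14=20: acc |= 20<<21 -> acc=42927037 shift=28 [end]
Varint 6: bytes[11:15] = BD 87 BC 14 -> value 42927037 (4 byte(s))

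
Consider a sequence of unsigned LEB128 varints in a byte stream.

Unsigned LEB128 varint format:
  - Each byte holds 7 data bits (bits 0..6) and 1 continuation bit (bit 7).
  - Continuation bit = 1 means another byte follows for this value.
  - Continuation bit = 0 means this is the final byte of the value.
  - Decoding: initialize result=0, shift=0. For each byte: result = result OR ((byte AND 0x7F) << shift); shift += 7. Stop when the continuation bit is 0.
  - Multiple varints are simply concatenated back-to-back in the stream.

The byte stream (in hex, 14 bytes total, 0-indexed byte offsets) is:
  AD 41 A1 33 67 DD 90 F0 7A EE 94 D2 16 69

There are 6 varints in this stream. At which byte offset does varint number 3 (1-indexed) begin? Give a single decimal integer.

  byte[0]=0xAD cont=1 payload=0x2D=45: acc |= 45<<0 -> acc=45 shift=7
  byte[1]=0x41 cont=0 payload=0x41=65: acc |= 65<<7 -> acc=8365 shift=14 [end]
Varint 1: bytes[0:2] = AD 41 -> value 8365 (2 byte(s))
  byte[2]=0xA1 cont=1 payload=0x21=33: acc |= 33<<0 -> acc=33 shift=7
  byte[3]=0x33 cont=0 payload=0x33=51: acc |= 51<<7 -> acc=6561 shift=14 [end]
Varint 2: bytes[2:4] = A1 33 -> value 6561 (2 byte(s))
  byte[4]=0x67 cont=0 payload=0x67=103: acc |= 103<<0 -> acc=103 shift=7 [end]
Varint 3: bytes[4:5] = 67 -> value 103 (1 byte(s))
  byte[5]=0xDD cont=1 payload=0x5D=93: acc |= 93<<0 -> acc=93 shift=7
  byte[6]=0x90 cont=1 payload=0x10=16: acc |= 16<<7 -> acc=2141 shift=14
  byte[7]=0xF0 cont=1 payload=0x70=112: acc |= 112<<14 -> acc=1837149 shift=21
  byte[8]=0x7A cont=0 payload=0x7A=122: acc |= 122<<21 -> acc=257689693 shift=28 [end]
Varint 4: bytes[5:9] = DD 90 F0 7A -> value 257689693 (4 byte(s))
  byte[9]=0xEE cont=1 payload=0x6E=110: acc |= 110<<0 -> acc=110 shift=7
  byte[10]=0x94 cont=1 payload=0x14=20: acc |= 20<<7 -> acc=2670 shift=14
  byte[11]=0xD2 cont=1 payload=0x52=82: acc |= 82<<14 -> acc=1346158 shift=21
  byte[12]=0x16 cont=0 payload=0x16=22: acc |= 22<<21 -> acc=47483502 shift=28 [end]
Varint 5: bytes[9:13] = EE 94 D2 16 -> value 47483502 (4 byte(s))
  byte[13]=0x69 cont=0 payload=0x69=105: acc |= 105<<0 -> acc=105 shift=7 [end]
Varint 6: bytes[13:14] = 69 -> value 105 (1 byte(s))

Answer: 4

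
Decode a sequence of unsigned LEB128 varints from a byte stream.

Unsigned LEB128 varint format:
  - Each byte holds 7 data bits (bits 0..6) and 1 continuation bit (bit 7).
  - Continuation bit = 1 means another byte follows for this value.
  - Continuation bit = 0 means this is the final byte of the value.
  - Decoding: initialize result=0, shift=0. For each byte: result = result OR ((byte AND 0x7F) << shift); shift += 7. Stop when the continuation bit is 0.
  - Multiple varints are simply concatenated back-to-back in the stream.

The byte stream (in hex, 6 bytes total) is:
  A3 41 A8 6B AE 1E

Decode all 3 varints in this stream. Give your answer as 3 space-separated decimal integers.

Answer: 8355 13736 3886

Derivation:
  byte[0]=0xA3 cont=1 payload=0x23=35: acc |= 35<<0 -> acc=35 shift=7
  byte[1]=0x41 cont=0 payload=0x41=65: acc |= 65<<7 -> acc=8355 shift=14 [end]
Varint 1: bytes[0:2] = A3 41 -> value 8355 (2 byte(s))
  byte[2]=0xA8 cont=1 payload=0x28=40: acc |= 40<<0 -> acc=40 shift=7
  byte[3]=0x6B cont=0 payload=0x6B=107: acc |= 107<<7 -> acc=13736 shift=14 [end]
Varint 2: bytes[2:4] = A8 6B -> value 13736 (2 byte(s))
  byte[4]=0xAE cont=1 payload=0x2E=46: acc |= 46<<0 -> acc=46 shift=7
  byte[5]=0x1E cont=0 payload=0x1E=30: acc |= 30<<7 -> acc=3886 shift=14 [end]
Varint 3: bytes[4:6] = AE 1E -> value 3886 (2 byte(s))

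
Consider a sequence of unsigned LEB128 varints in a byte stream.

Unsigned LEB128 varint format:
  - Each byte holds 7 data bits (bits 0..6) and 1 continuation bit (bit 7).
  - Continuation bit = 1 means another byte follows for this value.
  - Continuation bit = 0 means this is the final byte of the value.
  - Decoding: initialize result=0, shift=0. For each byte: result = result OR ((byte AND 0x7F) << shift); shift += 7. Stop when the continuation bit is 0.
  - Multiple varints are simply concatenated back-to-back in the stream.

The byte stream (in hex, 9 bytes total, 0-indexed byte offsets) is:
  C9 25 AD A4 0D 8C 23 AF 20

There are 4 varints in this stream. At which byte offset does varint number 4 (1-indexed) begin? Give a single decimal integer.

  byte[0]=0xC9 cont=1 payload=0x49=73: acc |= 73<<0 -> acc=73 shift=7
  byte[1]=0x25 cont=0 payload=0x25=37: acc |= 37<<7 -> acc=4809 shift=14 [end]
Varint 1: bytes[0:2] = C9 25 -> value 4809 (2 byte(s))
  byte[2]=0xAD cont=1 payload=0x2D=45: acc |= 45<<0 -> acc=45 shift=7
  byte[3]=0xA4 cont=1 payload=0x24=36: acc |= 36<<7 -> acc=4653 shift=14
  byte[4]=0x0D cont=0 payload=0x0D=13: acc |= 13<<14 -> acc=217645 shift=21 [end]
Varint 2: bytes[2:5] = AD A4 0D -> value 217645 (3 byte(s))
  byte[5]=0x8C cont=1 payload=0x0C=12: acc |= 12<<0 -> acc=12 shift=7
  byte[6]=0x23 cont=0 payload=0x23=35: acc |= 35<<7 -> acc=4492 shift=14 [end]
Varint 3: bytes[5:7] = 8C 23 -> value 4492 (2 byte(s))
  byte[7]=0xAF cont=1 payload=0x2F=47: acc |= 47<<0 -> acc=47 shift=7
  byte[8]=0x20 cont=0 payload=0x20=32: acc |= 32<<7 -> acc=4143 shift=14 [end]
Varint 4: bytes[7:9] = AF 20 -> value 4143 (2 byte(s))

Answer: 7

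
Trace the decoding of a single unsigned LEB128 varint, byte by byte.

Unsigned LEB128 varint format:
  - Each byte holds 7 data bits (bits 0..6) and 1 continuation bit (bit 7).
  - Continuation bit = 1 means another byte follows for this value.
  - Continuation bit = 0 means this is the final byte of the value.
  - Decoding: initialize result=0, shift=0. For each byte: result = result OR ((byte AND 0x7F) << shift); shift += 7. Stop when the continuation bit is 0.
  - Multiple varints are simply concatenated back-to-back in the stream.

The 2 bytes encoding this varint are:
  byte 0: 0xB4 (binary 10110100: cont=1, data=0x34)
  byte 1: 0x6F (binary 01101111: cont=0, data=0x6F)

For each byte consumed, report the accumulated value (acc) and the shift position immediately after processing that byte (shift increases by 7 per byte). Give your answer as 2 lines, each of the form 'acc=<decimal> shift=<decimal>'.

byte 0=0xB4: payload=0x34=52, contrib = 52<<0 = 52; acc -> 52, shift -> 7
byte 1=0x6F: payload=0x6F=111, contrib = 111<<7 = 14208; acc -> 14260, shift -> 14

Answer: acc=52 shift=7
acc=14260 shift=14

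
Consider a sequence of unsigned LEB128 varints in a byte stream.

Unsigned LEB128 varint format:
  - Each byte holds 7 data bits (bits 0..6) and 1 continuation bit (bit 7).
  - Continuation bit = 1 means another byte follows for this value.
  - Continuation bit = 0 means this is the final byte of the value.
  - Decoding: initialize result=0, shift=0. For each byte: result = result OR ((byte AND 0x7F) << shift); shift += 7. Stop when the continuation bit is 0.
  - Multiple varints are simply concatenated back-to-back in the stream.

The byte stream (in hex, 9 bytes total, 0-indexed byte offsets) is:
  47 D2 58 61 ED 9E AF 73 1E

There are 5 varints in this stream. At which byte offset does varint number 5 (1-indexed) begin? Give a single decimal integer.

Answer: 8

Derivation:
  byte[0]=0x47 cont=0 payload=0x47=71: acc |= 71<<0 -> acc=71 shift=7 [end]
Varint 1: bytes[0:1] = 47 -> value 71 (1 byte(s))
  byte[1]=0xD2 cont=1 payload=0x52=82: acc |= 82<<0 -> acc=82 shift=7
  byte[2]=0x58 cont=0 payload=0x58=88: acc |= 88<<7 -> acc=11346 shift=14 [end]
Varint 2: bytes[1:3] = D2 58 -> value 11346 (2 byte(s))
  byte[3]=0x61 cont=0 payload=0x61=97: acc |= 97<<0 -> acc=97 shift=7 [end]
Varint 3: bytes[3:4] = 61 -> value 97 (1 byte(s))
  byte[4]=0xED cont=1 payload=0x6D=109: acc |= 109<<0 -> acc=109 shift=7
  byte[5]=0x9E cont=1 payload=0x1E=30: acc |= 30<<7 -> acc=3949 shift=14
  byte[6]=0xAF cont=1 payload=0x2F=47: acc |= 47<<14 -> acc=773997 shift=21
  byte[7]=0x73 cont=0 payload=0x73=115: acc |= 115<<21 -> acc=241946477 shift=28 [end]
Varint 4: bytes[4:8] = ED 9E AF 73 -> value 241946477 (4 byte(s))
  byte[8]=0x1E cont=0 payload=0x1E=30: acc |= 30<<0 -> acc=30 shift=7 [end]
Varint 5: bytes[8:9] = 1E -> value 30 (1 byte(s))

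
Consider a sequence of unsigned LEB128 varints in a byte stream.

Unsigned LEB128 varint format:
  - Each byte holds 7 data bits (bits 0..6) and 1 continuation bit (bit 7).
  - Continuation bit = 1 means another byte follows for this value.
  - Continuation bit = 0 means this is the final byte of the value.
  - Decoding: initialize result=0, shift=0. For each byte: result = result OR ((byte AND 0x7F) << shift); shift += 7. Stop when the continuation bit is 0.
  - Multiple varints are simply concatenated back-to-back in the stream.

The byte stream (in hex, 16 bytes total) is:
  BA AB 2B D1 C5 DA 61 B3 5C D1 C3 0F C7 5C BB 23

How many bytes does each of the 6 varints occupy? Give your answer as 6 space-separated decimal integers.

Answer: 3 4 2 3 2 2

Derivation:
  byte[0]=0xBA cont=1 payload=0x3A=58: acc |= 58<<0 -> acc=58 shift=7
  byte[1]=0xAB cont=1 payload=0x2B=43: acc |= 43<<7 -> acc=5562 shift=14
  byte[2]=0x2B cont=0 payload=0x2B=43: acc |= 43<<14 -> acc=710074 shift=21 [end]
Varint 1: bytes[0:3] = BA AB 2B -> value 710074 (3 byte(s))
  byte[3]=0xD1 cont=1 payload=0x51=81: acc |= 81<<0 -> acc=81 shift=7
  byte[4]=0xC5 cont=1 payload=0x45=69: acc |= 69<<7 -> acc=8913 shift=14
  byte[5]=0xDA cont=1 payload=0x5A=90: acc |= 90<<14 -> acc=1483473 shift=21
  byte[6]=0x61 cont=0 payload=0x61=97: acc |= 97<<21 -> acc=204907217 shift=28 [end]
Varint 2: bytes[3:7] = D1 C5 DA 61 -> value 204907217 (4 byte(s))
  byte[7]=0xB3 cont=1 payload=0x33=51: acc |= 51<<0 -> acc=51 shift=7
  byte[8]=0x5C cont=0 payload=0x5C=92: acc |= 92<<7 -> acc=11827 shift=14 [end]
Varint 3: bytes[7:9] = B3 5C -> value 11827 (2 byte(s))
  byte[9]=0xD1 cont=1 payload=0x51=81: acc |= 81<<0 -> acc=81 shift=7
  byte[10]=0xC3 cont=1 payload=0x43=67: acc |= 67<<7 -> acc=8657 shift=14
  byte[11]=0x0F cont=0 payload=0x0F=15: acc |= 15<<14 -> acc=254417 shift=21 [end]
Varint 4: bytes[9:12] = D1 C3 0F -> value 254417 (3 byte(s))
  byte[12]=0xC7 cont=1 payload=0x47=71: acc |= 71<<0 -> acc=71 shift=7
  byte[13]=0x5C cont=0 payload=0x5C=92: acc |= 92<<7 -> acc=11847 shift=14 [end]
Varint 5: bytes[12:14] = C7 5C -> value 11847 (2 byte(s))
  byte[14]=0xBB cont=1 payload=0x3B=59: acc |= 59<<0 -> acc=59 shift=7
  byte[15]=0x23 cont=0 payload=0x23=35: acc |= 35<<7 -> acc=4539 shift=14 [end]
Varint 6: bytes[14:16] = BB 23 -> value 4539 (2 byte(s))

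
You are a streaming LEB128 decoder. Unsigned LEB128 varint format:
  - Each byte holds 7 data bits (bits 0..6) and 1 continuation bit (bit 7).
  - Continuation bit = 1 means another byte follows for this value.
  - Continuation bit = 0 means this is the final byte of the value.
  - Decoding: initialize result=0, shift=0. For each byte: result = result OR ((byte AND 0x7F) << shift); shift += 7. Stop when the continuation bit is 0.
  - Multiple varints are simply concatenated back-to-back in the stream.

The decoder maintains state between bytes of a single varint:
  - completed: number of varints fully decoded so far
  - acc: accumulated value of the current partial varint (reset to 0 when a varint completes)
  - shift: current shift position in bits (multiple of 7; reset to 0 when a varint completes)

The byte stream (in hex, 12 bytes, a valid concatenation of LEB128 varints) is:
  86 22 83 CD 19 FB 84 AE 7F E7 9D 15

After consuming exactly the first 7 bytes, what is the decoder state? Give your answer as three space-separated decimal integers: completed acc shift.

byte[0]=0x86 cont=1 payload=0x06: acc |= 6<<0 -> completed=0 acc=6 shift=7
byte[1]=0x22 cont=0 payload=0x22: varint #1 complete (value=4358); reset -> completed=1 acc=0 shift=0
byte[2]=0x83 cont=1 payload=0x03: acc |= 3<<0 -> completed=1 acc=3 shift=7
byte[3]=0xCD cont=1 payload=0x4D: acc |= 77<<7 -> completed=1 acc=9859 shift=14
byte[4]=0x19 cont=0 payload=0x19: varint #2 complete (value=419459); reset -> completed=2 acc=0 shift=0
byte[5]=0xFB cont=1 payload=0x7B: acc |= 123<<0 -> completed=2 acc=123 shift=7
byte[6]=0x84 cont=1 payload=0x04: acc |= 4<<7 -> completed=2 acc=635 shift=14

Answer: 2 635 14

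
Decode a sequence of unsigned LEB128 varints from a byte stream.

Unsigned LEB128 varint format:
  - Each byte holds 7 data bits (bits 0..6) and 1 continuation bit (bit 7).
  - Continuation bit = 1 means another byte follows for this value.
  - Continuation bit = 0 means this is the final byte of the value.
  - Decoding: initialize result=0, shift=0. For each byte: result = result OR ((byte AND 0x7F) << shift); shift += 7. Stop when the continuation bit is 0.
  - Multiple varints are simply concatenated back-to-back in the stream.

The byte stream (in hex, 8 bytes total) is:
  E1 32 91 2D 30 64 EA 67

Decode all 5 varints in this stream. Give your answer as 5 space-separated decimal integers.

  byte[0]=0xE1 cont=1 payload=0x61=97: acc |= 97<<0 -> acc=97 shift=7
  byte[1]=0x32 cont=0 payload=0x32=50: acc |= 50<<7 -> acc=6497 shift=14 [end]
Varint 1: bytes[0:2] = E1 32 -> value 6497 (2 byte(s))
  byte[2]=0x91 cont=1 payload=0x11=17: acc |= 17<<0 -> acc=17 shift=7
  byte[3]=0x2D cont=0 payload=0x2D=45: acc |= 45<<7 -> acc=5777 shift=14 [end]
Varint 2: bytes[2:4] = 91 2D -> value 5777 (2 byte(s))
  byte[4]=0x30 cont=0 payload=0x30=48: acc |= 48<<0 -> acc=48 shift=7 [end]
Varint 3: bytes[4:5] = 30 -> value 48 (1 byte(s))
  byte[5]=0x64 cont=0 payload=0x64=100: acc |= 100<<0 -> acc=100 shift=7 [end]
Varint 4: bytes[5:6] = 64 -> value 100 (1 byte(s))
  byte[6]=0xEA cont=1 payload=0x6A=106: acc |= 106<<0 -> acc=106 shift=7
  byte[7]=0x67 cont=0 payload=0x67=103: acc |= 103<<7 -> acc=13290 shift=14 [end]
Varint 5: bytes[6:8] = EA 67 -> value 13290 (2 byte(s))

Answer: 6497 5777 48 100 13290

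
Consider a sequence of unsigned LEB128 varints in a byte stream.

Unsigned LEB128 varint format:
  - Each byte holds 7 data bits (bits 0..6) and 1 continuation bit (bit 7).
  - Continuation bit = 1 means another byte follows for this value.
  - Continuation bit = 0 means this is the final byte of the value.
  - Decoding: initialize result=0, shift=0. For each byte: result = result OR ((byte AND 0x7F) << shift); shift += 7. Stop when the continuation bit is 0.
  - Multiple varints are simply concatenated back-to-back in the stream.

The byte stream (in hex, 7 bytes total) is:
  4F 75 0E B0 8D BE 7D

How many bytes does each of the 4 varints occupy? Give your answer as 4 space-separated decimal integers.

Answer: 1 1 1 4

Derivation:
  byte[0]=0x4F cont=0 payload=0x4F=79: acc |= 79<<0 -> acc=79 shift=7 [end]
Varint 1: bytes[0:1] = 4F -> value 79 (1 byte(s))
  byte[1]=0x75 cont=0 payload=0x75=117: acc |= 117<<0 -> acc=117 shift=7 [end]
Varint 2: bytes[1:2] = 75 -> value 117 (1 byte(s))
  byte[2]=0x0E cont=0 payload=0x0E=14: acc |= 14<<0 -> acc=14 shift=7 [end]
Varint 3: bytes[2:3] = 0E -> value 14 (1 byte(s))
  byte[3]=0xB0 cont=1 payload=0x30=48: acc |= 48<<0 -> acc=48 shift=7
  byte[4]=0x8D cont=1 payload=0x0D=13: acc |= 13<<7 -> acc=1712 shift=14
  byte[5]=0xBE cont=1 payload=0x3E=62: acc |= 62<<14 -> acc=1017520 shift=21
  byte[6]=0x7D cont=0 payload=0x7D=125: acc |= 125<<21 -> acc=263161520 shift=28 [end]
Varint 4: bytes[3:7] = B0 8D BE 7D -> value 263161520 (4 byte(s))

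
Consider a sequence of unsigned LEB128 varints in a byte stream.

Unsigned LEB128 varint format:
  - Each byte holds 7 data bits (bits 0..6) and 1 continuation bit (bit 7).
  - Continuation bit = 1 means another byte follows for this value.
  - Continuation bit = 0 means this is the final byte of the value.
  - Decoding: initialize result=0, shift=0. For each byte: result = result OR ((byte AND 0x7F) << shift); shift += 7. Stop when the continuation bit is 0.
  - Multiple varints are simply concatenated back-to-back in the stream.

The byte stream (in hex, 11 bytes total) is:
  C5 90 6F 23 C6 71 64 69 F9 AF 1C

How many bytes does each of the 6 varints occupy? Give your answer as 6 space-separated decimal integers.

  byte[0]=0xC5 cont=1 payload=0x45=69: acc |= 69<<0 -> acc=69 shift=7
  byte[1]=0x90 cont=1 payload=0x10=16: acc |= 16<<7 -> acc=2117 shift=14
  byte[2]=0x6F cont=0 payload=0x6F=111: acc |= 111<<14 -> acc=1820741 shift=21 [end]
Varint 1: bytes[0:3] = C5 90 6F -> value 1820741 (3 byte(s))
  byte[3]=0x23 cont=0 payload=0x23=35: acc |= 35<<0 -> acc=35 shift=7 [end]
Varint 2: bytes[3:4] = 23 -> value 35 (1 byte(s))
  byte[4]=0xC6 cont=1 payload=0x46=70: acc |= 70<<0 -> acc=70 shift=7
  byte[5]=0x71 cont=0 payload=0x71=113: acc |= 113<<7 -> acc=14534 shift=14 [end]
Varint 3: bytes[4:6] = C6 71 -> value 14534 (2 byte(s))
  byte[6]=0x64 cont=0 payload=0x64=100: acc |= 100<<0 -> acc=100 shift=7 [end]
Varint 4: bytes[6:7] = 64 -> value 100 (1 byte(s))
  byte[7]=0x69 cont=0 payload=0x69=105: acc |= 105<<0 -> acc=105 shift=7 [end]
Varint 5: bytes[7:8] = 69 -> value 105 (1 byte(s))
  byte[8]=0xF9 cont=1 payload=0x79=121: acc |= 121<<0 -> acc=121 shift=7
  byte[9]=0xAF cont=1 payload=0x2F=47: acc |= 47<<7 -> acc=6137 shift=14
  byte[10]=0x1C cont=0 payload=0x1C=28: acc |= 28<<14 -> acc=464889 shift=21 [end]
Varint 6: bytes[8:11] = F9 AF 1C -> value 464889 (3 byte(s))

Answer: 3 1 2 1 1 3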